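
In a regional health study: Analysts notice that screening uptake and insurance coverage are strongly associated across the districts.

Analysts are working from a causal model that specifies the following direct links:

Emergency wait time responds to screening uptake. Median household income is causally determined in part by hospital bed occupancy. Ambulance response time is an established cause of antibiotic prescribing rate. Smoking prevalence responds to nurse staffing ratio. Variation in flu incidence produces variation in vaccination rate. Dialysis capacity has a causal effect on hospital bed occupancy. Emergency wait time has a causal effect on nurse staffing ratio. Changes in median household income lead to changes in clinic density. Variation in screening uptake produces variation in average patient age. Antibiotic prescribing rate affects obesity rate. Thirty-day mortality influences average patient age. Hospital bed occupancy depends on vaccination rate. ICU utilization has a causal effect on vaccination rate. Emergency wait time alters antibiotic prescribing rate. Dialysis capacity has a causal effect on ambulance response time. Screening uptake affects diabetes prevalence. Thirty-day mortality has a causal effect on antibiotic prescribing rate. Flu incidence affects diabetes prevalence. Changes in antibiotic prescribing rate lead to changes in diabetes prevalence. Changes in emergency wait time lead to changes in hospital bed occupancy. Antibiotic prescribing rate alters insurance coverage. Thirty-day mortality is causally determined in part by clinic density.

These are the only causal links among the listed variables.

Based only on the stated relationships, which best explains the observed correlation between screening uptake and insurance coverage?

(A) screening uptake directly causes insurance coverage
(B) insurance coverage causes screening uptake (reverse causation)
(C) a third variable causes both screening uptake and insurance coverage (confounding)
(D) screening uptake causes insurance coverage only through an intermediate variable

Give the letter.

D

Screening uptake reaches insurance coverage through screening uptake → emergency wait time → antibiotic prescribing rate → insurance coverage — an indirect causal chain with no direct screening uptake → insurance coverage link. No variable causes both screening uptake and insurance coverage, so confounding is ruled out; the effect is mediated.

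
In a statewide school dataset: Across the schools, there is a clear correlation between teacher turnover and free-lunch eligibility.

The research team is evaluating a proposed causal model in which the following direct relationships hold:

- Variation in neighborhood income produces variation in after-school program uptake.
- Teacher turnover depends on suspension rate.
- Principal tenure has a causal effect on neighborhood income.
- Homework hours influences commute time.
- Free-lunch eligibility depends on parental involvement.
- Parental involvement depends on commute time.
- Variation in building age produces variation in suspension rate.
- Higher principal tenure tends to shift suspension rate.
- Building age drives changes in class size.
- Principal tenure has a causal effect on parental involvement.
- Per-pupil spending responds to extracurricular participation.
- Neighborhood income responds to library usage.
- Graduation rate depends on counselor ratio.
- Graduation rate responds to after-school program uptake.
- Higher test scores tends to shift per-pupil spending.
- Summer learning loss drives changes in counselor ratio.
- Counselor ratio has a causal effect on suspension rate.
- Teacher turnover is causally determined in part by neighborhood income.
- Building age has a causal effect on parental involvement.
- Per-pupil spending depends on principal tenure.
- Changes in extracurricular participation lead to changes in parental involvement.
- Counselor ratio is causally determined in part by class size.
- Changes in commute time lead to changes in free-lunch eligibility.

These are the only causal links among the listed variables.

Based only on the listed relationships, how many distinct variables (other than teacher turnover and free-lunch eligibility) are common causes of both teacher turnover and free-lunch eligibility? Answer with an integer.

The common causes are: building age (to teacher turnover via building age → suspension rate → teacher turnover; to free-lunch eligibility via building age → parental involvement → free-lunch eligibility); principal tenure (to teacher turnover via principal tenure → neighborhood income → teacher turnover; to free-lunch eligibility via principal tenure → parental involvement → free-lunch eligibility).
Every other variable lacks a causal path to at least one of teacher turnover and free-lunch eligibility.

2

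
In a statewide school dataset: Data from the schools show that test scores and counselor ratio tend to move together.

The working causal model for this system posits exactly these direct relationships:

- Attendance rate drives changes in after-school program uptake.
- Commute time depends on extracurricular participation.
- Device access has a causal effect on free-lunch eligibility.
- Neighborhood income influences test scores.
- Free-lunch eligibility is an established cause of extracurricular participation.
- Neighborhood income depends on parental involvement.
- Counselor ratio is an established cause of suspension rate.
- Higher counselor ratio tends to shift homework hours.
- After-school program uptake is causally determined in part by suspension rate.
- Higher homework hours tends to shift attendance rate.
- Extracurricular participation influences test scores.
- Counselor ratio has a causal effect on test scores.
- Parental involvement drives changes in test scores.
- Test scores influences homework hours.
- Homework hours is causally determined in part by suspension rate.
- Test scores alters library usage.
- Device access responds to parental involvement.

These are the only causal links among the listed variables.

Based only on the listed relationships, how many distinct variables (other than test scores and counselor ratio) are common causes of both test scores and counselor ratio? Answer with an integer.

No listed variable has a causal path to both test scores and counselor ratio, so there are no common causes.

0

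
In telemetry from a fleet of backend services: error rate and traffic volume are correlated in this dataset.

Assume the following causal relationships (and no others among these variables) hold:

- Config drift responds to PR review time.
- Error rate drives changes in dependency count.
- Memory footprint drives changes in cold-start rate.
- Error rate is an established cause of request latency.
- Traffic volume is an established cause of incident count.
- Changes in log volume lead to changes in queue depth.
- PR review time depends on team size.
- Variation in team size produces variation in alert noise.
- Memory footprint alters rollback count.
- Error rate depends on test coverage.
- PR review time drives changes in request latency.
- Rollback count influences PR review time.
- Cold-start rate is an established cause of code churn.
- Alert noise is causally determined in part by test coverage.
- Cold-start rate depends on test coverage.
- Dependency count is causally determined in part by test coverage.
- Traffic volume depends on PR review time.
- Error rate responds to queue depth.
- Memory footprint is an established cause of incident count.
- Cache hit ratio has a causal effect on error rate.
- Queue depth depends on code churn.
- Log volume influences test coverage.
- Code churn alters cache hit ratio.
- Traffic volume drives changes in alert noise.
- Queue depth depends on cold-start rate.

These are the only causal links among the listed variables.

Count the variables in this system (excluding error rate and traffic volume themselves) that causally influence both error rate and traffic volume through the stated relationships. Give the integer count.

The common causes are: memory footprint (to error rate via memory footprint → cold-start rate → queue depth → error rate; to traffic volume via memory footprint → rollback count → PR review time → traffic volume).
Every other variable lacks a causal path to at least one of error rate and traffic volume.

1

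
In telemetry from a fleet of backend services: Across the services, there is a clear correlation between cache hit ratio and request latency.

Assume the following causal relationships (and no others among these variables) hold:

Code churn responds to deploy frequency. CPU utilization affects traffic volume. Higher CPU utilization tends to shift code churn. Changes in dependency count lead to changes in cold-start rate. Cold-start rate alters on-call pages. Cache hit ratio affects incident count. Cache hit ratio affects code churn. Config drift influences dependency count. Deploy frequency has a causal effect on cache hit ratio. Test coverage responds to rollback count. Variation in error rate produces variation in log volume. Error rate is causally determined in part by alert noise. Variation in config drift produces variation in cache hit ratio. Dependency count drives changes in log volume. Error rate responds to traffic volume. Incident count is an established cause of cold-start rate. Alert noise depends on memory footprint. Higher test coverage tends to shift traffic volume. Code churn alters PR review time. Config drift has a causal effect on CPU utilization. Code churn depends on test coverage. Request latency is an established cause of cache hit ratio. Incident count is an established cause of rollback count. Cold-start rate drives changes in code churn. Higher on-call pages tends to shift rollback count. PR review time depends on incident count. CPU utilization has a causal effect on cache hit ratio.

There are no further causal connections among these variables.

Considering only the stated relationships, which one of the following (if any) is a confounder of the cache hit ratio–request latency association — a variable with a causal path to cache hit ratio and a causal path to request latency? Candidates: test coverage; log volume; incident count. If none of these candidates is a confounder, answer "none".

None of the listed candidates has causal paths to both cache hit ratio and request latency in the stated relationships, so none is a common cause.

none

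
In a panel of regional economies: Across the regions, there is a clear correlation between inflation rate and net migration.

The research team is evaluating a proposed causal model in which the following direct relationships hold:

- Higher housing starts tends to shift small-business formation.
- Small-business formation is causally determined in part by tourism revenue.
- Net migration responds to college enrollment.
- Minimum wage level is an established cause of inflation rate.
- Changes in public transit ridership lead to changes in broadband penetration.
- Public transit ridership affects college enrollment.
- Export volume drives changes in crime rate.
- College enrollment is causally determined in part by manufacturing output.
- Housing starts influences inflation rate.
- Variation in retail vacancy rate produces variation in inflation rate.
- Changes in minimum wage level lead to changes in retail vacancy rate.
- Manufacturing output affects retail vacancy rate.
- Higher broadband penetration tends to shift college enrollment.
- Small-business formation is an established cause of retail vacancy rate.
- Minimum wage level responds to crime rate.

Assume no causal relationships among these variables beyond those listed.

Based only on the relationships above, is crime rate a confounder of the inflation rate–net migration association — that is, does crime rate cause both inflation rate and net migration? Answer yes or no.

no

Crime rate has no stated causal path to net migration. A confounder must cause both variables, so crime rate does not qualify.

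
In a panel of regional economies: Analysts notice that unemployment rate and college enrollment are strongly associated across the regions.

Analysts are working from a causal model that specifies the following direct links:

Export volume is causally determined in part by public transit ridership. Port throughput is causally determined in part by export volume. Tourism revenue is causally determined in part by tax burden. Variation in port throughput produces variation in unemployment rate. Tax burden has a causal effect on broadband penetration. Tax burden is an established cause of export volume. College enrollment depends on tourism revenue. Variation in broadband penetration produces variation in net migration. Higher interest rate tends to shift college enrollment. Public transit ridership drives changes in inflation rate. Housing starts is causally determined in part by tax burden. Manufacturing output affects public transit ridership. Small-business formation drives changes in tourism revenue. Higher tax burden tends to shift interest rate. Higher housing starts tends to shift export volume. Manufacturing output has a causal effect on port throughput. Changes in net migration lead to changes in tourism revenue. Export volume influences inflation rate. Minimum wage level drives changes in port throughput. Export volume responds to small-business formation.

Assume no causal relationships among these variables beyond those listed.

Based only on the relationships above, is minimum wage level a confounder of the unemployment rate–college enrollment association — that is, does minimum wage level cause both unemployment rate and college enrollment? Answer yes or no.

no

Minimum wage level has no stated causal path to college enrollment. A confounder must cause both variables, so minimum wage level does not qualify.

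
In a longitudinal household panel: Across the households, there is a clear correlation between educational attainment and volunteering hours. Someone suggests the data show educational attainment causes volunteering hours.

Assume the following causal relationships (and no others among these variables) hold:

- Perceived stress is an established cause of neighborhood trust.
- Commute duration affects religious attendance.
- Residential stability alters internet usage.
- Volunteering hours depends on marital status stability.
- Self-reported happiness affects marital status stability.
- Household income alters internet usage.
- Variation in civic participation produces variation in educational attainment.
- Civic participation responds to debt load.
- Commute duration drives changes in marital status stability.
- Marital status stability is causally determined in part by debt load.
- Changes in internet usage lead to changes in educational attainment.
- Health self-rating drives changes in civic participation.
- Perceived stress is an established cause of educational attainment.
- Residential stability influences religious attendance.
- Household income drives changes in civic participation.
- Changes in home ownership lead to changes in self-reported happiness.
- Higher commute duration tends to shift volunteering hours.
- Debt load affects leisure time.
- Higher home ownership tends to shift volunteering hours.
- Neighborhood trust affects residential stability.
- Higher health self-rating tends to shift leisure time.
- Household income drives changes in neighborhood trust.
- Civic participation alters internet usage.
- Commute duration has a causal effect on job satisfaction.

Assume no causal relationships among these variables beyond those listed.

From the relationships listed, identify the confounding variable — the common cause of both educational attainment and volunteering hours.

debt load

Debt load has a causal path to educational attainment (debt load → civic participation → educational attainment) and a separate causal path to volunteering hours (debt load → marital status stability → volunteering hours), so it is a common cause of both.
No stated relationship gives educational attainment a causal route to volunteering hours, so the correlation is explained by the shared upstream cause rather than a direct effect.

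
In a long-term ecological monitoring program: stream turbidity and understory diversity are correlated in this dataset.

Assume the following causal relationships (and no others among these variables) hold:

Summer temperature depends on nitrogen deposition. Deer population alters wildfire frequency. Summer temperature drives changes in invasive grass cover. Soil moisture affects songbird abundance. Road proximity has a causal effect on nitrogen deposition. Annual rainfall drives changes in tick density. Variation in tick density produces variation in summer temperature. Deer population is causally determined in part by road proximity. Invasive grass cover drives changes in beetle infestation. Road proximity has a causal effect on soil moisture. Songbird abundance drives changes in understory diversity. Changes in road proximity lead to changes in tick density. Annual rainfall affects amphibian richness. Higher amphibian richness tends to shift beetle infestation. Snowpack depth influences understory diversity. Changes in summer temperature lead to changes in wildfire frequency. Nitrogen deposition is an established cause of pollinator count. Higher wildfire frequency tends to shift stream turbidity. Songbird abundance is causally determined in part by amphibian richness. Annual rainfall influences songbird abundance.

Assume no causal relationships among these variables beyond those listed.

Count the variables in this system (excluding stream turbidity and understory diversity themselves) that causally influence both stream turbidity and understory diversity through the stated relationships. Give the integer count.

The common causes are: annual rainfall (to stream turbidity via annual rainfall → tick density → summer temperature → wildfire frequency → stream turbidity; to understory diversity via annual rainfall → songbird abundance → understory diversity); road proximity (to stream turbidity via road proximity → deer population → wildfire frequency → stream turbidity; to understory diversity via road proximity → soil moisture → songbird abundance → understory diversity).
Every other variable lacks a causal path to at least one of stream turbidity and understory diversity.

2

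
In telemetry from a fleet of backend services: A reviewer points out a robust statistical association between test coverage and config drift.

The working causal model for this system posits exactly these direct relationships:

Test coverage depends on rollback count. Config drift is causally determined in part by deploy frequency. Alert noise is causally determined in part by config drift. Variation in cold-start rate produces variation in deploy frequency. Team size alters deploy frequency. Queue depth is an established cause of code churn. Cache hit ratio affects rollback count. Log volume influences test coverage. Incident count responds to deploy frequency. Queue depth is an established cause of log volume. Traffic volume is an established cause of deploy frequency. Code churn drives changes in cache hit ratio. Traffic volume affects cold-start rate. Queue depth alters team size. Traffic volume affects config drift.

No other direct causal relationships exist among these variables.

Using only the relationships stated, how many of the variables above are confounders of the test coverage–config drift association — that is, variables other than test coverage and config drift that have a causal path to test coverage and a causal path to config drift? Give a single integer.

1

The common causes are: queue depth (to test coverage via queue depth → log volume → test coverage; to config drift via queue depth → team size → deploy frequency → config drift).
Every other variable lacks a causal path to at least one of test coverage and config drift.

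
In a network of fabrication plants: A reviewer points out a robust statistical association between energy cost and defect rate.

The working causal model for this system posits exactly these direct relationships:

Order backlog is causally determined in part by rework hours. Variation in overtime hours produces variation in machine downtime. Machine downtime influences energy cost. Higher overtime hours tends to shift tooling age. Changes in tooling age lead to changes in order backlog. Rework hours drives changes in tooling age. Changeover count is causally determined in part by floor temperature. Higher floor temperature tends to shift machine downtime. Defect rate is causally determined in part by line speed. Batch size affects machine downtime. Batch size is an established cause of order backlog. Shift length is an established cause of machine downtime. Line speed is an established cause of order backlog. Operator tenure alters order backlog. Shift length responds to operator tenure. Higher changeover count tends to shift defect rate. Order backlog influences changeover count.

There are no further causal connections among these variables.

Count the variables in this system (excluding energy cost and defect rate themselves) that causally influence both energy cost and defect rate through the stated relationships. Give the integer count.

4

The common causes are: batch size (to energy cost via batch size → machine downtime → energy cost; to defect rate via batch size → order backlog → changeover count → defect rate); floor temperature (to energy cost via floor temperature → machine downtime → energy cost; to defect rate via floor temperature → changeover count → defect rate); operator tenure (to energy cost via operator tenure → shift length → machine downtime → energy cost; to defect rate via operator tenure → order backlog → changeover count → defect rate); overtime hours (to energy cost via overtime hours → machine downtime → energy cost; to defect rate via overtime hours → tooling age → order backlog → changeover count → defect rate).
Every other variable lacks a causal path to at least one of energy cost and defect rate.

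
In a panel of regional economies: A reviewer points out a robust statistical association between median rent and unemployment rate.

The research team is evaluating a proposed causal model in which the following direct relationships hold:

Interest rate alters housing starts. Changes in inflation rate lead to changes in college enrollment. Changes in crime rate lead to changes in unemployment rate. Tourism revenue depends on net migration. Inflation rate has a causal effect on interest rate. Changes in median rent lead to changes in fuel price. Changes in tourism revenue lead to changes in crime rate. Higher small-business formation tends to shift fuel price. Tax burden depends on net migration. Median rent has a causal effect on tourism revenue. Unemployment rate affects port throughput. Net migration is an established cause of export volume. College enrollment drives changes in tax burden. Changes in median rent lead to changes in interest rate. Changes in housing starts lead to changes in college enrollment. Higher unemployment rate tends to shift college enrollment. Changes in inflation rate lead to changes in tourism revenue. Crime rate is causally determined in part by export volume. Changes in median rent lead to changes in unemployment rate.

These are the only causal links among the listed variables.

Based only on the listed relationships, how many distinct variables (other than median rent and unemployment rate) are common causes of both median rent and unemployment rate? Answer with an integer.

0

No listed variable has a causal path to both median rent and unemployment rate, so there are no common causes.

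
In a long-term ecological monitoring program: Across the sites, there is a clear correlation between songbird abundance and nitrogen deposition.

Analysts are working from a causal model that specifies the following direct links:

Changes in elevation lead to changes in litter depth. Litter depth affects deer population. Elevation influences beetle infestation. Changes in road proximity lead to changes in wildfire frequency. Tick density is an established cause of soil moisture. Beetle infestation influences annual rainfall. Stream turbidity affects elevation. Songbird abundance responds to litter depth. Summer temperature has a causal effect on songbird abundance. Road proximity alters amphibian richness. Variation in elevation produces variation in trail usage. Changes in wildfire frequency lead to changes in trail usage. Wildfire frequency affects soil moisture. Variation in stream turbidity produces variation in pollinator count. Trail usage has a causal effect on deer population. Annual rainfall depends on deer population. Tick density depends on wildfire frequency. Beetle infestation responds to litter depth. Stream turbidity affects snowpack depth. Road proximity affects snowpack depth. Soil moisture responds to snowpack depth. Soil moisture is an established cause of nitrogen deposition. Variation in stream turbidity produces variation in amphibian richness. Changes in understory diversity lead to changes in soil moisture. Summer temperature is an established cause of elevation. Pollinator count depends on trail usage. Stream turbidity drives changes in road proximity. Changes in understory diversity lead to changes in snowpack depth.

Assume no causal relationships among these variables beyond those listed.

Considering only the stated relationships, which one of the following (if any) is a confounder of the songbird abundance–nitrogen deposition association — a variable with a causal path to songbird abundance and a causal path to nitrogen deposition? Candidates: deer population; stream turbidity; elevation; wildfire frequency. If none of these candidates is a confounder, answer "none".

stream turbidity

Stream turbidity causes songbird abundance (stream turbidity → elevation → litter depth → songbird abundance) and also causes nitrogen deposition (stream turbidity → snowpack depth → soil moisture → nitrogen deposition); it is a common cause of both.
Each of the other candidates lacks a causal path to at least one of songbird abundance and nitrogen deposition, so they do not confound the relationship.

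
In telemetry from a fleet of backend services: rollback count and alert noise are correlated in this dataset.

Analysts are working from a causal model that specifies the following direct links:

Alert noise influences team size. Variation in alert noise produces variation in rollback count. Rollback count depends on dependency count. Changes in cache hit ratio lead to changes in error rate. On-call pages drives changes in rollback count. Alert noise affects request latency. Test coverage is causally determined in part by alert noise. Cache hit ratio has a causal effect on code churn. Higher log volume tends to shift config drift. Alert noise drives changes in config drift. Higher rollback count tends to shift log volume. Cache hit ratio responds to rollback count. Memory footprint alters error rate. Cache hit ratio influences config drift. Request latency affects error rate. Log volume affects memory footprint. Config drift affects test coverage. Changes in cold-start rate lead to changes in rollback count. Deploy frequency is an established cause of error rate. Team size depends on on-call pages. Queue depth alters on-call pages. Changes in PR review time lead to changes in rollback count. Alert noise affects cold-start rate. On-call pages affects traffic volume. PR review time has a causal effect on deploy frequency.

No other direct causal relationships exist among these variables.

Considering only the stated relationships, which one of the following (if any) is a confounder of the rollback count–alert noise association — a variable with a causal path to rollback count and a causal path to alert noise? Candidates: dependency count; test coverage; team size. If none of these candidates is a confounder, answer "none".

None of the listed candidates has causal paths to both rollback count and alert noise in the stated relationships, so none is a common cause.

none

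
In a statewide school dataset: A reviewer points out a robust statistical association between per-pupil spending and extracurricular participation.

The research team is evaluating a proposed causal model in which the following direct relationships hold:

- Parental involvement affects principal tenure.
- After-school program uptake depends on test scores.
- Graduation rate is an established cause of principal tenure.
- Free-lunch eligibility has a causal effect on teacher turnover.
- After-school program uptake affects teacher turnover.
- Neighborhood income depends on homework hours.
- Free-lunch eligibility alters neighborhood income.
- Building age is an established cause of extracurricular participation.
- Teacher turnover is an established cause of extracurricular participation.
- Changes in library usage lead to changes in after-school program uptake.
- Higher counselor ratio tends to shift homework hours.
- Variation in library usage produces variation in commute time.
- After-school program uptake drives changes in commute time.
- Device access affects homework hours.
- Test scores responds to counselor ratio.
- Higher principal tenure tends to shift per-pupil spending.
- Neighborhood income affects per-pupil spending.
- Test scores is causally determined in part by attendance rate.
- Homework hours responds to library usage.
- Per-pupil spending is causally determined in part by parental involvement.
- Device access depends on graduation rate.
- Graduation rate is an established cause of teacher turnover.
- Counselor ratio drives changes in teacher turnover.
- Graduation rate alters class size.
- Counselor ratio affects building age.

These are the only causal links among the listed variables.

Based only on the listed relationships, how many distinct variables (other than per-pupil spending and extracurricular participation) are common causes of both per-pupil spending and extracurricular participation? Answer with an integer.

The common causes are: counselor ratio (to per-pupil spending via counselor ratio → homework hours → neighborhood income → per-pupil spending; to extracurricular participation via counselor ratio → building age → extracurricular participation); free-lunch eligibility (to per-pupil spending via free-lunch eligibility → neighborhood income → per-pupil spending; to extracurricular participation via free-lunch eligibility → teacher turnover → extracurricular participation); graduation rate (to per-pupil spending via graduation rate → principal tenure → per-pupil spending; to extracurricular participation via graduation rate → teacher turnover → extracurricular participation); library usage (to per-pupil spending via library usage → homework hours → neighborhood income → per-pupil spending; to extracurricular participation via library usage → after-school program uptake → teacher turnover → extracurricular participation).
Every other variable lacks a causal path to at least one of per-pupil spending and extracurricular participation.

4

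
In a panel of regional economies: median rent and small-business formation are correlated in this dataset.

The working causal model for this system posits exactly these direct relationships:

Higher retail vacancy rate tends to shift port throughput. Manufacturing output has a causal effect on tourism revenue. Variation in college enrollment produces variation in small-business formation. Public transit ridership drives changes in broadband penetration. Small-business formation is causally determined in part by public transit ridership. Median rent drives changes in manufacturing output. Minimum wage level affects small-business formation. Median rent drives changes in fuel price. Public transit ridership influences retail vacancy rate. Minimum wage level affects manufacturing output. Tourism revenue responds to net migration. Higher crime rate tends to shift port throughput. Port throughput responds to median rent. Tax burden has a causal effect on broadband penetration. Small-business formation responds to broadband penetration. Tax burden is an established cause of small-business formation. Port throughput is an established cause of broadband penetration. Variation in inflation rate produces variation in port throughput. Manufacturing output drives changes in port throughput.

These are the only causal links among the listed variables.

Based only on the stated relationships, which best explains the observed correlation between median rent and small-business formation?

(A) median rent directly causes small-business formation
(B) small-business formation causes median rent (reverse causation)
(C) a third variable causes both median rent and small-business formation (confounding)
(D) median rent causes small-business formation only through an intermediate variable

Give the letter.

Median rent reaches small-business formation through median rent → port throughput → broadband penetration → small-business formation — an indirect causal chain with no direct median rent → small-business formation link. No variable causes both median rent and small-business formation, so confounding is ruled out; the effect is mediated.

D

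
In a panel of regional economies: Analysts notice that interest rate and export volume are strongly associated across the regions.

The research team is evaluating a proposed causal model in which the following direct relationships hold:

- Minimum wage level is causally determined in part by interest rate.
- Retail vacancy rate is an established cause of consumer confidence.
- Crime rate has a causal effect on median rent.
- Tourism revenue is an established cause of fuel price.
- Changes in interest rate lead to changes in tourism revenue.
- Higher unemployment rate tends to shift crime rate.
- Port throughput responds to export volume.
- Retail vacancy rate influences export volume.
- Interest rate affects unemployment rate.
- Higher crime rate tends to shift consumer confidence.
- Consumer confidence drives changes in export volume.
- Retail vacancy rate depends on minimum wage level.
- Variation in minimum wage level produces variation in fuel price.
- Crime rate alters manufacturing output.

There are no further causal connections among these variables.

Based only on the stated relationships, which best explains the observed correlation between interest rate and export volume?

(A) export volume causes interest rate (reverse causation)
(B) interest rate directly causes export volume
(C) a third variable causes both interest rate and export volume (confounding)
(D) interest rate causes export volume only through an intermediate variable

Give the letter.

Interest rate reaches export volume through interest rate → minimum wage level → retail vacancy rate → export volume — an indirect causal chain with no direct interest rate → export volume link. No variable causes both interest rate and export volume, so confounding is ruled out; the effect is mediated.

D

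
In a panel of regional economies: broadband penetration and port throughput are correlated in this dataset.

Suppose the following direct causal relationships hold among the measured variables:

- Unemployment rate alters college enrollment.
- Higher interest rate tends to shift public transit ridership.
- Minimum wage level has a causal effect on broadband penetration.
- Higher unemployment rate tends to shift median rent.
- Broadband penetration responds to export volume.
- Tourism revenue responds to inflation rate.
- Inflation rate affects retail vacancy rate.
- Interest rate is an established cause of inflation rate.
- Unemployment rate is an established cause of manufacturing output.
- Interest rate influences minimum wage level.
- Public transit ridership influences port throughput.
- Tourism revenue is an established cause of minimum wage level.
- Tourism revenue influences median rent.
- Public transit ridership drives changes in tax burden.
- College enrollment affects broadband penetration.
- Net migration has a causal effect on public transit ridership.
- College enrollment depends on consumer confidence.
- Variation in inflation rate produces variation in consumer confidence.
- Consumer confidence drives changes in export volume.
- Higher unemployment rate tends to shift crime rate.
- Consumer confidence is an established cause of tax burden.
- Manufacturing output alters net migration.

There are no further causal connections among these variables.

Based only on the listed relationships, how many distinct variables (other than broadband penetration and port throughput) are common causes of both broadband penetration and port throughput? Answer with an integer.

The common causes are: interest rate (to broadband penetration via interest rate → minimum wage level → broadband penetration; to port throughput via interest rate → public transit ridership → port throughput); unemployment rate (to broadband penetration via unemployment rate → college enrollment → broadband penetration; to port throughput via unemployment rate → manufacturing output → net migration → public transit ridership → port throughput).
Every other variable lacks a causal path to at least one of broadband penetration and port throughput.

2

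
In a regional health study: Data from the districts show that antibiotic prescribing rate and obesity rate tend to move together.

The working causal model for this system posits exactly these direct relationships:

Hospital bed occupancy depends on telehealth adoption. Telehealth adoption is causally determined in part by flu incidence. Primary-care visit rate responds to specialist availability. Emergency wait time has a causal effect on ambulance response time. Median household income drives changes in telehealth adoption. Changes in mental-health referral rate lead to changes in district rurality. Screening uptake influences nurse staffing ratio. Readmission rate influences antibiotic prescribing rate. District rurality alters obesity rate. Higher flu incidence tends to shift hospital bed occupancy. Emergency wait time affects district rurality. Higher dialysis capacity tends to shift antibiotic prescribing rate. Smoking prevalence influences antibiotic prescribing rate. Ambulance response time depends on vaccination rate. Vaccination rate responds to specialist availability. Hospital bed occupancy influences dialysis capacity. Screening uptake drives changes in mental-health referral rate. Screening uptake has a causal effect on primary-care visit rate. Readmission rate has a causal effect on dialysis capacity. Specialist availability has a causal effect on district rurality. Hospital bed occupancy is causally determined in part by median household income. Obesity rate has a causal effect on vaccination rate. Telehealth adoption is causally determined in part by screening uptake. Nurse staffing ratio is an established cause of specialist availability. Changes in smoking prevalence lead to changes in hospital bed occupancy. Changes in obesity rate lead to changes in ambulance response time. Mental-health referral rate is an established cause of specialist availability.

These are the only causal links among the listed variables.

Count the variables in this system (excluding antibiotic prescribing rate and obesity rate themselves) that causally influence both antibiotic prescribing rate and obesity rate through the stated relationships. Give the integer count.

The common causes are: screening uptake (to antibiotic prescribing rate via screening uptake → telehealth adoption → hospital bed occupancy → dialysis capacity → antibiotic prescribing rate; to obesity rate via screening uptake → mental-health referral rate → district rurality → obesity rate).
Every other variable lacks a causal path to at least one of antibiotic prescribing rate and obesity rate.

1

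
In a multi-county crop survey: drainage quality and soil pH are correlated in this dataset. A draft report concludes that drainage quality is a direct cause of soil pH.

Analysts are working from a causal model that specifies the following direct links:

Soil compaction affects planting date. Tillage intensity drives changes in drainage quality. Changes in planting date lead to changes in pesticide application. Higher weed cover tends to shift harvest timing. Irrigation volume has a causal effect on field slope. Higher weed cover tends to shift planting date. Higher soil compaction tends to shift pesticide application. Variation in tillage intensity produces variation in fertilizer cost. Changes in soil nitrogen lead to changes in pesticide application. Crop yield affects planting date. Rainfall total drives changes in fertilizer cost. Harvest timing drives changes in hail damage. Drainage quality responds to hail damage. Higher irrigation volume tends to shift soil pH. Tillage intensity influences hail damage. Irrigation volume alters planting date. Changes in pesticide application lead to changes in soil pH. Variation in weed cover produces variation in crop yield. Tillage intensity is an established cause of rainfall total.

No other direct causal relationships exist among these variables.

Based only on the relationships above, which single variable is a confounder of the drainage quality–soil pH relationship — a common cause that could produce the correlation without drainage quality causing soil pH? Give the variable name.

weed cover

Weed cover has a causal path to drainage quality (weed cover → harvest timing → hail damage → drainage quality) and a separate causal path to soil pH (weed cover → planting date → pesticide application → soil pH), so it is a common cause of both.
No stated relationship gives drainage quality a causal route to soil pH, so the correlation is explained by the shared upstream cause rather than a direct effect.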